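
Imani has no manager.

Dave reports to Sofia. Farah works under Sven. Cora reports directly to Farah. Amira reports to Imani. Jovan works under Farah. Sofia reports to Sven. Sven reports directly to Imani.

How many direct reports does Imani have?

2

Imani directly manages Amira, Sven. That is 2 direct reports.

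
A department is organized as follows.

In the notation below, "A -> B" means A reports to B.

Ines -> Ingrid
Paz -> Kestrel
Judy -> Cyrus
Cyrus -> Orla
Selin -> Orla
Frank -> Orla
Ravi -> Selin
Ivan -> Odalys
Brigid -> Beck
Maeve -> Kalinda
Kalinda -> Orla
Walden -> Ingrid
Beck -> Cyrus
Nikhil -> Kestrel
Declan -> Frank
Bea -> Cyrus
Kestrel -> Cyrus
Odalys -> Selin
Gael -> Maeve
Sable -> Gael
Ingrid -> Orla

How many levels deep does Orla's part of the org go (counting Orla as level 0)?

The longest chain under Orla runs Orla → Kalinda → Maeve → Gael → Sable, which is 4 levels below Orla.

4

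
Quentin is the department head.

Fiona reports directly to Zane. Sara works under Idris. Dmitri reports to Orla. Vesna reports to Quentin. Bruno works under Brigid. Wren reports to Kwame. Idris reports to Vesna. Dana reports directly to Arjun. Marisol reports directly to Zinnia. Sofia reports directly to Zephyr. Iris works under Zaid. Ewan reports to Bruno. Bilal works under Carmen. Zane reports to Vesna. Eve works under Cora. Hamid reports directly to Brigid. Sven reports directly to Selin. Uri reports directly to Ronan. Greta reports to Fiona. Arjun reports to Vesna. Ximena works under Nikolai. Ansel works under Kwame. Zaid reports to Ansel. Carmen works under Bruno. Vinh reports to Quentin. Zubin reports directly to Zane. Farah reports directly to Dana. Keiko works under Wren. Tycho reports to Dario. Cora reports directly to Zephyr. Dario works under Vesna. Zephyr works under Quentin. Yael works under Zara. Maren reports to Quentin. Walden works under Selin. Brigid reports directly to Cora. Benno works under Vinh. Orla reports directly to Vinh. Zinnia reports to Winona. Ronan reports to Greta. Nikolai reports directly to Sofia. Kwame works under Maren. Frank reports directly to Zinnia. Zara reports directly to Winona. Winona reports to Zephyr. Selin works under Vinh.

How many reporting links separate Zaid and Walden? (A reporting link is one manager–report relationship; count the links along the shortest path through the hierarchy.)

Zaid is 4 levels below Quentin, and Walden is 3 levels below Quentin (their lowest common manager). The shortest path runs up from Zaid to Quentin and back down to Walden: 4 + 3 = 7 links.

7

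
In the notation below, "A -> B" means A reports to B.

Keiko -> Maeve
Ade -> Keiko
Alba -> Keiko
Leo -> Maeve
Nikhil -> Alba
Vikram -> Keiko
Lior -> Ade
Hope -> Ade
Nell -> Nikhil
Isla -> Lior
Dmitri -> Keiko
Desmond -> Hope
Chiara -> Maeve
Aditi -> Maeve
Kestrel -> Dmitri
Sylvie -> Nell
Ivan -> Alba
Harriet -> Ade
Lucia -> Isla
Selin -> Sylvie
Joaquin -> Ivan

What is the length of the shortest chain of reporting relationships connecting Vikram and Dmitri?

Vikram is 1 level below Keiko, and Dmitri is 1 level below Keiko (their lowest common manager). The shortest path runs up from Vikram to Keiko and back down to Dmitri: 1 + 1 = 2 links.

2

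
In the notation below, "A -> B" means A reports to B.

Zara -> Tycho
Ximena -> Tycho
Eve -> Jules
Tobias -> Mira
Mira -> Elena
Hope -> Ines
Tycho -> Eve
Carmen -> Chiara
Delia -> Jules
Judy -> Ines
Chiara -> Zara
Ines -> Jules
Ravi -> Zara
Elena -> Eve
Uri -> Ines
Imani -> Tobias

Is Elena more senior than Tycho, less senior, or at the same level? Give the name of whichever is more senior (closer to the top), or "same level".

same level

Both Elena and Tycho are 2 levels below Jules.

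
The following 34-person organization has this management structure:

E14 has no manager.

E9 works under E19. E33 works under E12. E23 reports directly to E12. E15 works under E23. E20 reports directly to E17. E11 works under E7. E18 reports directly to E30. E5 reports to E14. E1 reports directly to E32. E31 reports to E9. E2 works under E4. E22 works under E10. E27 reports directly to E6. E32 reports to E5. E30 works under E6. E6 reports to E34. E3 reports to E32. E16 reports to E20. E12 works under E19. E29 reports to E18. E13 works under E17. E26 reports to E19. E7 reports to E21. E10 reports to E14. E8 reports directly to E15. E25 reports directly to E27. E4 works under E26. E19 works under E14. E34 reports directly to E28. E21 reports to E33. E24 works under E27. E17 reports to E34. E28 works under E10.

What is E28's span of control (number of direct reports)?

1

E28 directly manages E34. That is 1 direct report.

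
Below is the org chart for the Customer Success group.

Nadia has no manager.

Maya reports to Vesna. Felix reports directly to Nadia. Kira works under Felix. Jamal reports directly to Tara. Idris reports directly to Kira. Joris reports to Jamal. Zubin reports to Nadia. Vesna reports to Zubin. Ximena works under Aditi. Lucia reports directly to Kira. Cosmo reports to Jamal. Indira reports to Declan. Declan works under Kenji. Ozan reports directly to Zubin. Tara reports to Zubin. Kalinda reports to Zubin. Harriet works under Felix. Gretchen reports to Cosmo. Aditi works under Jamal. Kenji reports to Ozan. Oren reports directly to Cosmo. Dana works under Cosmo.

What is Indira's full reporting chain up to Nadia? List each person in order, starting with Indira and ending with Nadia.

Indira -> Declan -> Kenji -> Ozan -> Zubin -> Nadia

Indira reports to Declan. Declan reports to Kenji. Kenji reports to Ozan. Ozan reports to Zubin. Zubin reports to Nadia. Nadia is at the top.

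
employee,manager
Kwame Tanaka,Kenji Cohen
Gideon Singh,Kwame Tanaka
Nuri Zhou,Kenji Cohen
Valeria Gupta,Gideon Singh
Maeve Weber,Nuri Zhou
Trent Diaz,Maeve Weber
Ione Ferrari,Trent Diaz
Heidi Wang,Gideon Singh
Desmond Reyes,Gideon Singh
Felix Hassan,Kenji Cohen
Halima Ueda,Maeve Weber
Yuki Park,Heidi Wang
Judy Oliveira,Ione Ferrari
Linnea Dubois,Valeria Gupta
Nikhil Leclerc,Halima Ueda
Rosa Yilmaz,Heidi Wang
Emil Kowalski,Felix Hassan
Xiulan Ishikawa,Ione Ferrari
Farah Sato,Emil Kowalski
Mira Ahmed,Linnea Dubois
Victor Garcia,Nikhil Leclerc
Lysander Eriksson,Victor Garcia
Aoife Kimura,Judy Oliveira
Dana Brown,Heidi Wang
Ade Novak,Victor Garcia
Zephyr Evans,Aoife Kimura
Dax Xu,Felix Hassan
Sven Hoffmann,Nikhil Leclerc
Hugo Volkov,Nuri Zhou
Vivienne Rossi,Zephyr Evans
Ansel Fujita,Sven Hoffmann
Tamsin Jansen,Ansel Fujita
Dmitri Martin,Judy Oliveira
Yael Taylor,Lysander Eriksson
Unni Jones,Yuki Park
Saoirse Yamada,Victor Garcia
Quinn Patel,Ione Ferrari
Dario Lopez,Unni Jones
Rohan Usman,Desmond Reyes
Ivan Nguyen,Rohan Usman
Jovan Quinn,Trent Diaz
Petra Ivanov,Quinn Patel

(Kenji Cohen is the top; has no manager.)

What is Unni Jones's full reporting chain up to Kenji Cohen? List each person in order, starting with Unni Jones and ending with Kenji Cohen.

Unni Jones reports to Yuki Park. Yuki Park reports to Heidi Wang. Heidi Wang reports to Gideon Singh. Gideon Singh reports to Kwame Tanaka. Kwame Tanaka reports to Kenji Cohen. Kenji Cohen is at the top.

Unni Jones -> Yuki Park -> Heidi Wang -> Gideon Singh -> Kwame Tanaka -> Kenji Cohen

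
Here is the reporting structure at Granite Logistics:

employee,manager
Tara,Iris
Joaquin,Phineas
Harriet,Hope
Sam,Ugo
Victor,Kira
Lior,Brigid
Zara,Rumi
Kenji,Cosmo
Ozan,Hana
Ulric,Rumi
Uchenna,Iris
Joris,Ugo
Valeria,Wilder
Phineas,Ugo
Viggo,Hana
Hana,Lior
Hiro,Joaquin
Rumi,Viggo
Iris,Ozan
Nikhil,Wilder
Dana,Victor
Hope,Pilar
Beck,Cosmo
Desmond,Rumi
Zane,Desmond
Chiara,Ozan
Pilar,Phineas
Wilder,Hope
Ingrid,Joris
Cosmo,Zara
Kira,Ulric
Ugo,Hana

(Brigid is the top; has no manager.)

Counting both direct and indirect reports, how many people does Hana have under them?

30

Hana directly manages Viggo, Ugo, Ozan. Under Viggo: Rumi, Zara, Cosmo, Kenji, Beck, Desmond, Zane, Ulric, Kira, Victor, Dana (11). Under Ugo: Joris, Ingrid, Sam, Phineas, Pilar, Hope, Harriet, Wilder, Valeria, Nikhil, Joaquin, Hiro (12). Under Ozan: Chiara, Iris, Tara, Uchenna (4). So Hana's organization is 3 direct reports plus everyone under them: 12 + 13 + 5 = 30.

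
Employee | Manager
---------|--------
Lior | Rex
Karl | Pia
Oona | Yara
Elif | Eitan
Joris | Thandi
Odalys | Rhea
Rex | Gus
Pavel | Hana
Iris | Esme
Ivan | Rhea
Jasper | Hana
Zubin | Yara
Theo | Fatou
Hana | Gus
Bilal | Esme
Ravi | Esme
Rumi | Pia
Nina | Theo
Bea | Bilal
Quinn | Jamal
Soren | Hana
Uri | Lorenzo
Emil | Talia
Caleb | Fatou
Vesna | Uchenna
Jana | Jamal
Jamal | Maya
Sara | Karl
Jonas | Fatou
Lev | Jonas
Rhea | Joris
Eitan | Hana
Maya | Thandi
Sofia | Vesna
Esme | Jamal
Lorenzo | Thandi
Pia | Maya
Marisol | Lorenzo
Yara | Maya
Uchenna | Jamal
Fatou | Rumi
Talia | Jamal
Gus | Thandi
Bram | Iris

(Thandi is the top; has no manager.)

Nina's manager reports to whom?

Fatou

Nina reports to Theo, and Theo reports to Fatou. So Nina's skip-level manager is Fatou.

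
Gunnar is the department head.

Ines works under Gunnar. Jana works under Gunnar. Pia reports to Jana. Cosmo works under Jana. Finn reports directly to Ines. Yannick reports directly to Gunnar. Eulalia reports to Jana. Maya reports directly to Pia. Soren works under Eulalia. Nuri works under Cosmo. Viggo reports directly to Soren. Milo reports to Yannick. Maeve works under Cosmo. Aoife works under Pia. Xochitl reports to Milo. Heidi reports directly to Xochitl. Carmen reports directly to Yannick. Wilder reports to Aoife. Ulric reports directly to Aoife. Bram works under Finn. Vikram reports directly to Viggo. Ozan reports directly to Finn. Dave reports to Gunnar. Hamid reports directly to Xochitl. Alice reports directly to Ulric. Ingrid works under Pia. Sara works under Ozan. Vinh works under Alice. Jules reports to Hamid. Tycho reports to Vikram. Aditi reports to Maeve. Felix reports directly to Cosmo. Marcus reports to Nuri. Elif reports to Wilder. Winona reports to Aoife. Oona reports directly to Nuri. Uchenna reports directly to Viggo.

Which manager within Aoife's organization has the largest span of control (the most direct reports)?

Aoife

Direct-report counts within Aoife's organization: Aoife has 3; Ulric has 1; Alice has 1; Wilder has 1. The largest is 3, held by Aoife.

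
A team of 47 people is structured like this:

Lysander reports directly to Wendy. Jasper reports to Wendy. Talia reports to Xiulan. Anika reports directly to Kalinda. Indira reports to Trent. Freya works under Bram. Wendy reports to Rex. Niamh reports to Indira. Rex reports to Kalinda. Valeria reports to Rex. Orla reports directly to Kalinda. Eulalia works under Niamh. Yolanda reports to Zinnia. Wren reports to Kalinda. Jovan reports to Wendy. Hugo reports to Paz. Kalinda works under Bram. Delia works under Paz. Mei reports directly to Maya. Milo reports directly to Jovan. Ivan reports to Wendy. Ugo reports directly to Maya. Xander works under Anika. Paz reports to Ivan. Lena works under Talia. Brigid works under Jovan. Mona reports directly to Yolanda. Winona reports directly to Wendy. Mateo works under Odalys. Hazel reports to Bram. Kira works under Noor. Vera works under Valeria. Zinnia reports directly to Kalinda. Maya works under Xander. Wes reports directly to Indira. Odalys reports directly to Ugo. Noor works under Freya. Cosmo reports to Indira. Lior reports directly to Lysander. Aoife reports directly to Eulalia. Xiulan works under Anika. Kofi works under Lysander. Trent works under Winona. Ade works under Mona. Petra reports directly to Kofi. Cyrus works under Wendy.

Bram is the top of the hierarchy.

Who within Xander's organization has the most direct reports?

Maya

Direct-report counts within Xander's organization: Xander has 1; Maya has 2; Ugo has 1; Odalys has 1. The largest is 2, held by Maya.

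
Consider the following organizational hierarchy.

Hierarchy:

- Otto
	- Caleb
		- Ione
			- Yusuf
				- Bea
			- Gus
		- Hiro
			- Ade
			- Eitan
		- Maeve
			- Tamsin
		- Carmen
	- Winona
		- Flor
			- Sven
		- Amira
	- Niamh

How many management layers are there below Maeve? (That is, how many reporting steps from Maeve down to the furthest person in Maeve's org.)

The longest chain under Maeve runs Maeve → Tamsin, which is 1 level below Maeve.

1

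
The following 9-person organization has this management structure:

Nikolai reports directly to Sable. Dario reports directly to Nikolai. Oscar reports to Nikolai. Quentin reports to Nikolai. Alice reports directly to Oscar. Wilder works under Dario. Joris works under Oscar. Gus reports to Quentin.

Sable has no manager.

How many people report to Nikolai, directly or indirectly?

7

Nikolai directly manages Dario, Oscar, Quentin. Under Dario: Wilder (1). Under Oscar: Joris, Alice (2). Under Quentin: Gus (1). So Nikolai's organization is 3 direct reports plus everyone under them: 2 + 3 + 2 = 7.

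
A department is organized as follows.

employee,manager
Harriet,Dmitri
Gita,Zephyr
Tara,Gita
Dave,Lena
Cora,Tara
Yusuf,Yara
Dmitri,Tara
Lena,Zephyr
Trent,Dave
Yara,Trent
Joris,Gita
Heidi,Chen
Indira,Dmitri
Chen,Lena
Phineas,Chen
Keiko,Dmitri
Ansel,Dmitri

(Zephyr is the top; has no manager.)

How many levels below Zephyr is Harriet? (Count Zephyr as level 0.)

4

Chain from Harriet up to Zephyr: Harriet → Dmitri → Tara → Gita → Zephyr. That is 4 steps up, so Harriet is 4 levels below Zephyr.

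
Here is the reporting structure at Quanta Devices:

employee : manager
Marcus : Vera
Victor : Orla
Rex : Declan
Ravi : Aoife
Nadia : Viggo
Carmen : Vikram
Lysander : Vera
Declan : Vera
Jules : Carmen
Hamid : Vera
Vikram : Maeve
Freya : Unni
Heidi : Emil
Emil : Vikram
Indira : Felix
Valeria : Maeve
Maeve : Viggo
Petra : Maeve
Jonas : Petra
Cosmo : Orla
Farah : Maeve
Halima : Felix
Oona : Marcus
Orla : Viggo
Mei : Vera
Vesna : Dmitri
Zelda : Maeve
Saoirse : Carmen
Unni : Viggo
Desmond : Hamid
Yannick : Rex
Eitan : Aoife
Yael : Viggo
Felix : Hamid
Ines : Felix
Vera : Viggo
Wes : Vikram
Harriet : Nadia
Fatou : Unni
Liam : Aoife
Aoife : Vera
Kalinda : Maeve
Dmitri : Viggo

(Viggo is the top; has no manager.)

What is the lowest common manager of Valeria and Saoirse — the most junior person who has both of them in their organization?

Valeria's chain of managers is Maeve, Viggo. Saoirse's chain of managers is Carmen, Vikram, Maeve, Viggo. The first manager that appears in both chains is Maeve.

Maeve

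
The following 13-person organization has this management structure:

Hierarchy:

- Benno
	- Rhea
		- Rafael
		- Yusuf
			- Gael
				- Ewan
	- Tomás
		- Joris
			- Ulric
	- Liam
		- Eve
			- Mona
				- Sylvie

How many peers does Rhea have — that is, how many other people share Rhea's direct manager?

Rhea reports to Benno. Benno's other direct reports are Tomás, Liam — 2 peers.

2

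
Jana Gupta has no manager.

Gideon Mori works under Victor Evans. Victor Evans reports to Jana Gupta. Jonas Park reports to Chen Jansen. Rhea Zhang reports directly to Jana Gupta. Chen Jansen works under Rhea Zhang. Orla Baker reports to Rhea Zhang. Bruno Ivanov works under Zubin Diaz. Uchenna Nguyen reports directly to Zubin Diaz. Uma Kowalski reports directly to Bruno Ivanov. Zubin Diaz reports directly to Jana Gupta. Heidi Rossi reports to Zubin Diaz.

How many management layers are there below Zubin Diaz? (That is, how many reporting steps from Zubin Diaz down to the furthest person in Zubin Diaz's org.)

The longest chain under Zubin Diaz runs Zubin Diaz → Bruno Ivanov → Uma Kowalski, which is 2 levels below Zubin Diaz.

2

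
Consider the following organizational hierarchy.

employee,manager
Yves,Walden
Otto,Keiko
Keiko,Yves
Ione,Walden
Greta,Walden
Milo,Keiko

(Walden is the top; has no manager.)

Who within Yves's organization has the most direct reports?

Keiko

Direct-report counts within Yves's organization: Yves has 1; Keiko has 2. The largest is 2, held by Keiko.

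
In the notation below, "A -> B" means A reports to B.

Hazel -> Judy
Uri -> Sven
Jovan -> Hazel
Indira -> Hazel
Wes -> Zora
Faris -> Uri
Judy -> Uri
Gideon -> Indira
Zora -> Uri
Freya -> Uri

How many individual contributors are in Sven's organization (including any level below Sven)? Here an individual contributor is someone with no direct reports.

5

The people in Sven's organization with no one reporting to them are Freya, Faris, Wes, Jovan, Gideon. That is 5.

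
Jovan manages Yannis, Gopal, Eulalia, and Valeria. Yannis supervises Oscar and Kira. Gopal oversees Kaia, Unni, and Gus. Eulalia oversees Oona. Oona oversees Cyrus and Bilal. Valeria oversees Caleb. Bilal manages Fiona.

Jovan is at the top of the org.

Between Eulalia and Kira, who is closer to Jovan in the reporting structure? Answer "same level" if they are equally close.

Eulalia is 1 level below Jovan; Kira is 2. Eulalia is higher.

Eulalia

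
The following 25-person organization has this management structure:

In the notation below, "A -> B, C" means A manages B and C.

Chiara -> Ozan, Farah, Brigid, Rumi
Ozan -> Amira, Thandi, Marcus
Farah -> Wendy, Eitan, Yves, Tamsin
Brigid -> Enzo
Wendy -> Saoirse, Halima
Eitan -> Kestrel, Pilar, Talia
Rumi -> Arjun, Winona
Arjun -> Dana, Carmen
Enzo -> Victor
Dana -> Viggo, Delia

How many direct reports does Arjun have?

2

Arjun directly manages Dana, Carmen. That is 2 direct reports.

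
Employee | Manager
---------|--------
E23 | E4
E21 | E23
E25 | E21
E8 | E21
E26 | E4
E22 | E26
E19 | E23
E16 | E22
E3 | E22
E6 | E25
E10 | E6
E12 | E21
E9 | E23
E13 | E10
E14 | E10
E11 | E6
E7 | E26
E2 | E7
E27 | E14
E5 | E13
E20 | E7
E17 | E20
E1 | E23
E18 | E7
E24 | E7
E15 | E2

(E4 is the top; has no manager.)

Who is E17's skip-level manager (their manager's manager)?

E17 reports to E20, and E20 reports to E7. So E17's skip-level manager is E7.

E7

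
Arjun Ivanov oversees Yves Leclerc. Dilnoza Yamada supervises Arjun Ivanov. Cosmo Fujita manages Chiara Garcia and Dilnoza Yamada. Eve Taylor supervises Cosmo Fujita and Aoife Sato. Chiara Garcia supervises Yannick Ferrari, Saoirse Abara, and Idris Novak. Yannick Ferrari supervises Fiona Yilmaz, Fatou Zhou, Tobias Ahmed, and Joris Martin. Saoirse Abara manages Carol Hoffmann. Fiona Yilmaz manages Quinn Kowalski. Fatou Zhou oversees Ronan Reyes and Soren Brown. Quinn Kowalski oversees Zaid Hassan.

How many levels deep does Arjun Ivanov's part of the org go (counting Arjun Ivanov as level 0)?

The longest chain under Arjun Ivanov runs Arjun Ivanov → Yves Leclerc, which is 1 level below Arjun Ivanov.

1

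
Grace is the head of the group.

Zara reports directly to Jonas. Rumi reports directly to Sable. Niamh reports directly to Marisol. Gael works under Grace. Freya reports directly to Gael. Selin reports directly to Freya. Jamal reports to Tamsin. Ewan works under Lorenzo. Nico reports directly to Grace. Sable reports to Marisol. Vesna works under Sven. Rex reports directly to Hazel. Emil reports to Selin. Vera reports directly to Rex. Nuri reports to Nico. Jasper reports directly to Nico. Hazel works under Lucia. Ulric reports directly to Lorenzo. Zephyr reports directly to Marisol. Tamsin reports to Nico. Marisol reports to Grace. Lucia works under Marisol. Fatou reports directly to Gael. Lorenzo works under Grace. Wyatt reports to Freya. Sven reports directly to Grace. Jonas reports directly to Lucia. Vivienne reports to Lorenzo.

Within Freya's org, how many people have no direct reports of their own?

2

The people in Freya's organization with no one reporting to them are Wyatt, Emil. That is 2.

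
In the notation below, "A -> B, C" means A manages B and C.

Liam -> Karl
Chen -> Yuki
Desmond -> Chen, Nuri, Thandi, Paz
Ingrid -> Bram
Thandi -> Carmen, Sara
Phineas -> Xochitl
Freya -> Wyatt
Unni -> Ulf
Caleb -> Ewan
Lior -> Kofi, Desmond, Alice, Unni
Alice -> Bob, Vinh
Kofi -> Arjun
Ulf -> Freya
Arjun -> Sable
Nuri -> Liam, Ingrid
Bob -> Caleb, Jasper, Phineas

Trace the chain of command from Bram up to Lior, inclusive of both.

Bram -> Ingrid -> Nuri -> Desmond -> Lior

Bram reports to Ingrid. Ingrid reports to Nuri. Nuri reports to Desmond. Desmond reports to Lior. Lior is at the top.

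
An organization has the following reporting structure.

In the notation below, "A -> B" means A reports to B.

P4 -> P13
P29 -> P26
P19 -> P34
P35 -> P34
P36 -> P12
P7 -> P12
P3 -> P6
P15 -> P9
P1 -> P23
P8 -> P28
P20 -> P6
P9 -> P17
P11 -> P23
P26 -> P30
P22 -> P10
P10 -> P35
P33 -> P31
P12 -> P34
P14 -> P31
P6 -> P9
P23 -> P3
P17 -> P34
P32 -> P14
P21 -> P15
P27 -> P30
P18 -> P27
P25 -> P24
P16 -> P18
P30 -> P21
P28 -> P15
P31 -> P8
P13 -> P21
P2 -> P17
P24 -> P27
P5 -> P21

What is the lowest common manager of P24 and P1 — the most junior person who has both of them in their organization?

P24's chain of managers is P27, P30, P21, P15, P9, P17, P34. P1's chain of managers is P23, P3, P6, P9, P17, P34. The first manager that appears in both chains is P9.

P9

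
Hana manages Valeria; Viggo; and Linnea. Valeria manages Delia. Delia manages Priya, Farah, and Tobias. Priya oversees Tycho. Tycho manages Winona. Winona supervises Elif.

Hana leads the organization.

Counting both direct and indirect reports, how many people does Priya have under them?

3

Priya directly manages Tycho. Under Tycho: Winona, Elif (2). That's 3 in total.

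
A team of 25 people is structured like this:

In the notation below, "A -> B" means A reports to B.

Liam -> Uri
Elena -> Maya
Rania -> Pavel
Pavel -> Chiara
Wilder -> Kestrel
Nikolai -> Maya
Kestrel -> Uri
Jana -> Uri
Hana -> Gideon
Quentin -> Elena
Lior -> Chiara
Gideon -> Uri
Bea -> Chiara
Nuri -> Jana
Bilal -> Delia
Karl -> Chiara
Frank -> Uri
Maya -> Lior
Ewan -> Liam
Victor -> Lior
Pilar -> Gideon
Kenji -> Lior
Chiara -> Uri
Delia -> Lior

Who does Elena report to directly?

Maya

Elena reports directly to Maya.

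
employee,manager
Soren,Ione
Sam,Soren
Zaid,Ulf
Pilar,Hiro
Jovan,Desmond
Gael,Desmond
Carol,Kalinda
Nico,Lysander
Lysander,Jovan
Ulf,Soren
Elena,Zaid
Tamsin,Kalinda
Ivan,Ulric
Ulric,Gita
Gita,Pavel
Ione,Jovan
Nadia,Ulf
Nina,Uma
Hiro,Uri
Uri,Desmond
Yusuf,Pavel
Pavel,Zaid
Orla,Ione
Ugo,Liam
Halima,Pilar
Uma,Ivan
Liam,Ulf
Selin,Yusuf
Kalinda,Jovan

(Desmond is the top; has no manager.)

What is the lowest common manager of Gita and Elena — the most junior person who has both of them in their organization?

Zaid

Gita's chain of managers is Pavel, Zaid, Ulf, Soren, Ione, Jovan, Desmond. Elena's chain of managers is Zaid, Ulf, Soren, Ione, Jovan, Desmond. The first manager that appears in both chains is Zaid.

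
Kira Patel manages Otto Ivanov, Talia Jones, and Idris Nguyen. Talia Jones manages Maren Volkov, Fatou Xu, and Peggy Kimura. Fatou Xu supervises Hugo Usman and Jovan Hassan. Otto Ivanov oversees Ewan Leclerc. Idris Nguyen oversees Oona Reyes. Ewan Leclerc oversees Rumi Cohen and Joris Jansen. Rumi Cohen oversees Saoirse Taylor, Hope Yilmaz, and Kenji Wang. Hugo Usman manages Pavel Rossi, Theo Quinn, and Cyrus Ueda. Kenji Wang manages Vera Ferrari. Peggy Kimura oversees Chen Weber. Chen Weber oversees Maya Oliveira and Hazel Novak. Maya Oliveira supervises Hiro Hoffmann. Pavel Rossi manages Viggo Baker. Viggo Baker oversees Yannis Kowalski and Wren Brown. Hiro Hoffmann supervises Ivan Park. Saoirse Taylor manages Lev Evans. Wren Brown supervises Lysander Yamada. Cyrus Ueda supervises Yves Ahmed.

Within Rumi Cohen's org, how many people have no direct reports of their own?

The people in Rumi Cohen's organization with no one reporting to them are Hope Yilmaz, Lev Evans, Vera Ferrari. That is 3.

3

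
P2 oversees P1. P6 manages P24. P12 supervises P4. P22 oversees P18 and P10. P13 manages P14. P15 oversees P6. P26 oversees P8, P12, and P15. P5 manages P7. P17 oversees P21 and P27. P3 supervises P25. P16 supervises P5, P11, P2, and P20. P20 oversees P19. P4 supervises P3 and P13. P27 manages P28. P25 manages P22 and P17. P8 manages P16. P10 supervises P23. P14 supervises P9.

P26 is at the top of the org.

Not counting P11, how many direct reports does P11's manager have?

P11 reports to P16. P16's other direct reports are P5, P2, P20 — 3 peers.

3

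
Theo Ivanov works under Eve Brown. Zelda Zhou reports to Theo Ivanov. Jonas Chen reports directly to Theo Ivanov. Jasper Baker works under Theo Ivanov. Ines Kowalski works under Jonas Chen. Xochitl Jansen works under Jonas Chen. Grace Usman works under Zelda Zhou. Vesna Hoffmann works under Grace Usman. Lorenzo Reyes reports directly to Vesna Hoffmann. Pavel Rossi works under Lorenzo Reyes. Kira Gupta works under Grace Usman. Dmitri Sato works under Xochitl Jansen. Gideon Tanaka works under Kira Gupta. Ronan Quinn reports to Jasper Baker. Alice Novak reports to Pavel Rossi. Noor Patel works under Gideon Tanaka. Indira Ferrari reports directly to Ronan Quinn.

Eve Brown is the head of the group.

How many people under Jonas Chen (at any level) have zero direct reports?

The people in Jonas Chen's organization with no one reporting to them are Dmitri Sato, Ines Kowalski. That is 2.

2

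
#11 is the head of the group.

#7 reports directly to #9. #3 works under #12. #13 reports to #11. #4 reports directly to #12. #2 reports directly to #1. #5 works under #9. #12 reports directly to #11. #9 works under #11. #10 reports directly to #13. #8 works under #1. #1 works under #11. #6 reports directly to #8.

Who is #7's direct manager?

#9

#7 reports directly to #9.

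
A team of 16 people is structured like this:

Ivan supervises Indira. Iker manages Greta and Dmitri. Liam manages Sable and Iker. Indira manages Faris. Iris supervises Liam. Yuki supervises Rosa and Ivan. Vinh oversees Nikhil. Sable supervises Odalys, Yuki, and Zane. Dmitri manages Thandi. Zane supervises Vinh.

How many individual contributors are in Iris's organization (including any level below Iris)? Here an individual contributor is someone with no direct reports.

6

The people in Iris's organization with no one reporting to them are Greta, Thandi, Nikhil, Rosa, Faris, Odalys. That is 6.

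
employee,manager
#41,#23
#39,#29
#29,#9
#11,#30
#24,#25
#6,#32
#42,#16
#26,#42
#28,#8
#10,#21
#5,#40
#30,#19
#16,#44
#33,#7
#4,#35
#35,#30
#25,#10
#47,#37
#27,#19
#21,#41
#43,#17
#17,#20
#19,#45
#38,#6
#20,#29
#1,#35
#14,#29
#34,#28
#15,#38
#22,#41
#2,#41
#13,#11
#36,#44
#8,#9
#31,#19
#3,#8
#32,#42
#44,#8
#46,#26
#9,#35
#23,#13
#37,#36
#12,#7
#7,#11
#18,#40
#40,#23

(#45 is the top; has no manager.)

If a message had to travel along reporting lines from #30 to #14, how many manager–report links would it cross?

#14 is in #30's organization: the chain from #14 up to #30 is #14 → #29 → #9 → #35 → #30, which is 4 links.

4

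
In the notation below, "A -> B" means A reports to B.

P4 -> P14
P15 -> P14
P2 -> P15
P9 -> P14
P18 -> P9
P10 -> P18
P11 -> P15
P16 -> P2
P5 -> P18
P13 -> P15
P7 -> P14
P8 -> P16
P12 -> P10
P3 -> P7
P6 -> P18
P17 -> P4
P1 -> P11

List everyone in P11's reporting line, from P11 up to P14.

P11 -> P15 -> P14

P11 reports to P15. P15 reports to P14. P14 is at the top.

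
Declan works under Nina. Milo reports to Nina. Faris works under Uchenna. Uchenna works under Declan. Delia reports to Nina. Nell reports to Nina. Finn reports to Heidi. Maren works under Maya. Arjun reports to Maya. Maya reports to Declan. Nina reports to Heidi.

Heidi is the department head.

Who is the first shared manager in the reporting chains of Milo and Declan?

Nina

Milo's chain of managers is Nina, Heidi. Declan's chain of managers is Nina, Heidi. The first manager that appears in both chains is Nina.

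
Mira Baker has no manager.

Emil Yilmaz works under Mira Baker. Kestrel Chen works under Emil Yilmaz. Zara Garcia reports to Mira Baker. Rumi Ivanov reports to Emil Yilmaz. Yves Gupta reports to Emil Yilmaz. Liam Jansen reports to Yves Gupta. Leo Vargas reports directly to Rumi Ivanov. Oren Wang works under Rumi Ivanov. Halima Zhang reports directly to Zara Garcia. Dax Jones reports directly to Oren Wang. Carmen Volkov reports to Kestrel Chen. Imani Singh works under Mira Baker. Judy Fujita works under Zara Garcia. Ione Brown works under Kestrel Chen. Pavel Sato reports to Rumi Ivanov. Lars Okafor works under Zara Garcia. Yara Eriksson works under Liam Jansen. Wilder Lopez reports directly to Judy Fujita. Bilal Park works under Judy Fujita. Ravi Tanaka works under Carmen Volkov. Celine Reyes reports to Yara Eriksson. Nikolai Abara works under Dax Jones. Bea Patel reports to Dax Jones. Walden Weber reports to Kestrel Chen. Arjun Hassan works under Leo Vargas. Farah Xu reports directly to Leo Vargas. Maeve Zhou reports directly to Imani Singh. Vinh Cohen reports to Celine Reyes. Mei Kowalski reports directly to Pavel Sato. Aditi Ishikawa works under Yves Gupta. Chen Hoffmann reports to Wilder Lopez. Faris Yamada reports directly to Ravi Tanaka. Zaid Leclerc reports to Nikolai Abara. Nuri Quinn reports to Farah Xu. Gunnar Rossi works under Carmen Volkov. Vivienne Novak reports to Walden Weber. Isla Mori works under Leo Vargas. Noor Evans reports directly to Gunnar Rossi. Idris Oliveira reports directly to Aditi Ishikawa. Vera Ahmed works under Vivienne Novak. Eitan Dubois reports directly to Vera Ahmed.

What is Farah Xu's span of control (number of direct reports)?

Farah Xu directly manages Nuri Quinn. That is 1 direct report.

1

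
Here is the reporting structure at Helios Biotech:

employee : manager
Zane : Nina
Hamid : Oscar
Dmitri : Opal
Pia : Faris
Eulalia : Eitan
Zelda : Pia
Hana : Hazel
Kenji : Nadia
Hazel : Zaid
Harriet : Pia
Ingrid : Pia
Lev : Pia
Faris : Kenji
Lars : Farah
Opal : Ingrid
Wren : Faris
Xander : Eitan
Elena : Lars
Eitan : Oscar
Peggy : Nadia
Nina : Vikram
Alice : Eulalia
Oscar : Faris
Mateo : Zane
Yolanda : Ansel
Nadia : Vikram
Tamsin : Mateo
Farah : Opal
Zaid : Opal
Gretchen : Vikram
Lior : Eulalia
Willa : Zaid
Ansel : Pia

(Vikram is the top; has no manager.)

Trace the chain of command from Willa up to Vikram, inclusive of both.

Willa reports to Zaid. Zaid reports to Opal. Opal reports to Ingrid. Ingrid reports to Pia. Pia reports to Faris. Faris reports to Kenji. Kenji reports to Nadia. Nadia reports to Vikram. Vikram is at the top.

Willa -> Zaid -> Opal -> Ingrid -> Pia -> Faris -> Kenji -> Nadia -> Vikram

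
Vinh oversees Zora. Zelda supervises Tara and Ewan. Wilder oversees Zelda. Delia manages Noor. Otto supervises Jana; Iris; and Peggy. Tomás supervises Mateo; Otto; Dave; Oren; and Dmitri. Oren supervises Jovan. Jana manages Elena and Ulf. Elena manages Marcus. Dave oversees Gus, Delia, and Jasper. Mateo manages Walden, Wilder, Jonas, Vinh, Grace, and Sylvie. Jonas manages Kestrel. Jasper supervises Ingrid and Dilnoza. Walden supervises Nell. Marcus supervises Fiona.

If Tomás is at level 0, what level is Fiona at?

Chain from Fiona up to Tomás: Fiona → Marcus → Elena → Jana → Otto → Tomás. That is 5 steps up, so Fiona is 5 levels below Tomás.

5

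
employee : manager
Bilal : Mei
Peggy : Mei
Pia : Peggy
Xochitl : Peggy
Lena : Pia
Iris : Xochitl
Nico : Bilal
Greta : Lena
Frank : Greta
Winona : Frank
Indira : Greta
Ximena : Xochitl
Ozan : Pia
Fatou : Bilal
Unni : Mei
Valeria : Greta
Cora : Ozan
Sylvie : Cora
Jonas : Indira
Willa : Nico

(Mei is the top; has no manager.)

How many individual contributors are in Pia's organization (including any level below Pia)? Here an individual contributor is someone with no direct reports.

The people in Pia's organization with no one reporting to them are Sylvie, Valeria, Jonas, Winona. That is 4.

4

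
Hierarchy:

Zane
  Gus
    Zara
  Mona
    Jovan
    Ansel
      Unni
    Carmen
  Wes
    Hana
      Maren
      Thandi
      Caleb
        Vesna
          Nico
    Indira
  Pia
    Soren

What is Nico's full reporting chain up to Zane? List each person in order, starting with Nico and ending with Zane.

Nico reports to Vesna. Vesna reports to Caleb. Caleb reports to Hana. Hana reports to Wes. Wes reports to Zane. Zane is at the top.

Nico -> Vesna -> Caleb -> Hana -> Wes -> Zane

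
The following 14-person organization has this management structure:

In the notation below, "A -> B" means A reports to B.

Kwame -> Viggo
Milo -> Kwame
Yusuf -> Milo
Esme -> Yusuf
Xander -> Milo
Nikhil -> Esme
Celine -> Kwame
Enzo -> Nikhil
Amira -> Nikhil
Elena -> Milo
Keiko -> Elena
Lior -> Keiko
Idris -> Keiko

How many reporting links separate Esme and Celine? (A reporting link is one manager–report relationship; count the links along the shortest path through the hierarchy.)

Esme is 3 levels below Kwame, and Celine is 1 level below Kwame (their lowest common manager). The shortest path runs up from Esme to Kwame and back down to Celine: 3 + 1 = 4 links.

4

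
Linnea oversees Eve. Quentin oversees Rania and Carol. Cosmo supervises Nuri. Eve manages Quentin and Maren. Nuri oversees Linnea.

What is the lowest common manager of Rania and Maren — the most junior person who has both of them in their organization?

Rania's chain of managers is Quentin, Eve, Linnea, Nuri, Cosmo. Maren's chain of managers is Eve, Linnea, Nuri, Cosmo. The first manager that appears in both chains is Eve.

Eve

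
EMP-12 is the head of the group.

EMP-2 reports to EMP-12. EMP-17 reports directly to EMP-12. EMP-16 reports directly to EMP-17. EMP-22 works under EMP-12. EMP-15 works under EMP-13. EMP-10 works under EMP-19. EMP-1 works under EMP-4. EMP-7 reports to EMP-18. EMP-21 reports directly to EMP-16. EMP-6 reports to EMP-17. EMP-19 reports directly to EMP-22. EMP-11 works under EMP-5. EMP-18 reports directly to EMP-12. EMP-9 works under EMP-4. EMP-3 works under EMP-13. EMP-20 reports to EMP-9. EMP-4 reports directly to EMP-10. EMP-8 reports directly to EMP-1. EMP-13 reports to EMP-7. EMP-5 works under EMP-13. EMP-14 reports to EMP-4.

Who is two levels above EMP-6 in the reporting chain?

EMP-12

EMP-6 reports to EMP-17, and EMP-17 reports to EMP-12. So EMP-6's skip-level manager is EMP-12.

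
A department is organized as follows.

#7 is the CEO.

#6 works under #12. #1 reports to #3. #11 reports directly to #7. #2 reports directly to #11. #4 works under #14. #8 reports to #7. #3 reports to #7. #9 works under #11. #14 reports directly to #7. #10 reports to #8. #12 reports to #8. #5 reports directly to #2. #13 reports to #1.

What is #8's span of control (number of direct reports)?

2

#8 directly manages #10, #12. That is 2 direct reports.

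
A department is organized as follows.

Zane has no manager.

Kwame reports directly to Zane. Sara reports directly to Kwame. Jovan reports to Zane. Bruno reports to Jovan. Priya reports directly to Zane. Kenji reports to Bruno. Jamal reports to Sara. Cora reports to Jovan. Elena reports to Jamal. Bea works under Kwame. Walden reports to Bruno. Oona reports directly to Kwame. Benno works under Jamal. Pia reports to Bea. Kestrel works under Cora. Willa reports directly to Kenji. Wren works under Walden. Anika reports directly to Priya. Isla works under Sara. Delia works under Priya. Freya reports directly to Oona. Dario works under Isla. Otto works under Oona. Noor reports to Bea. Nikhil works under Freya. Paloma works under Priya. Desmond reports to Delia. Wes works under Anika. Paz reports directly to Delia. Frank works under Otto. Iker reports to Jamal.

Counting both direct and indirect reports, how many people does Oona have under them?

4

Oona directly manages Freya, Otto. Under Freya: Nikhil (1). Under Otto: Frank (1). So Oona's organization is 2 direct reports plus everyone under them: 2 + 2 = 4.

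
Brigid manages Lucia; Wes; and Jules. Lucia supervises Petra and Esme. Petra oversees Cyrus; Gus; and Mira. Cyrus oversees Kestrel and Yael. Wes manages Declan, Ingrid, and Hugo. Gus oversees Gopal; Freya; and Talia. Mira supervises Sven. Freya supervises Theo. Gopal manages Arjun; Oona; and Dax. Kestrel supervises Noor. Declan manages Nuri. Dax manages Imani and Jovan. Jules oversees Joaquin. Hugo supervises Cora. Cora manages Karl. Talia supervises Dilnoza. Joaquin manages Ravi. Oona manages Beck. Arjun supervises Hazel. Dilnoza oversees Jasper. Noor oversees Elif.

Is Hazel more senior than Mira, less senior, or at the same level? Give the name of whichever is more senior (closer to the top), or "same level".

Mira

Hazel is 6 levels below Brigid; Mira is 3. Mira is higher.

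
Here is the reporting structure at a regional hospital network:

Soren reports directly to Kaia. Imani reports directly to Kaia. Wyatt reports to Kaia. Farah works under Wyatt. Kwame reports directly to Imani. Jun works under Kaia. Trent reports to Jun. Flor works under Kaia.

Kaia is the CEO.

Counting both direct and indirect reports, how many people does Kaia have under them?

Kaia directly manages Soren, Imani, Wyatt, Jun, Flor. Soren has no reports. Under Imani: Kwame (1). Under Wyatt: Farah (1). Under Jun: Trent (1). Flor has no reports. So Kaia's organization is 5 direct reports plus everyone under them: 1 + 2 + 2 + 2 + 1 = 8.

8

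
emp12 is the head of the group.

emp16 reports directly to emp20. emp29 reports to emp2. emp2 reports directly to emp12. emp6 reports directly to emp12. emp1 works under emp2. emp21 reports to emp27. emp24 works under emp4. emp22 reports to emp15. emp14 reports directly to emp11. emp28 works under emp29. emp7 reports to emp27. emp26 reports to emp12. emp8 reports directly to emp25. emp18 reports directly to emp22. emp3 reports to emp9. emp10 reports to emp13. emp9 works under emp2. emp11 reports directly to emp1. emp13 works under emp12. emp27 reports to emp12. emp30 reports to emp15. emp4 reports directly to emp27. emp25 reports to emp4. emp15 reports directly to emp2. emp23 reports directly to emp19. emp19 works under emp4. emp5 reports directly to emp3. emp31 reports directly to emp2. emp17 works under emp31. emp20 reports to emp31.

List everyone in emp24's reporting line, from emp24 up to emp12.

emp24 reports to emp4. emp4 reports to emp27. emp27 reports to emp12. emp12 is at the top.

emp24 -> emp4 -> emp27 -> emp12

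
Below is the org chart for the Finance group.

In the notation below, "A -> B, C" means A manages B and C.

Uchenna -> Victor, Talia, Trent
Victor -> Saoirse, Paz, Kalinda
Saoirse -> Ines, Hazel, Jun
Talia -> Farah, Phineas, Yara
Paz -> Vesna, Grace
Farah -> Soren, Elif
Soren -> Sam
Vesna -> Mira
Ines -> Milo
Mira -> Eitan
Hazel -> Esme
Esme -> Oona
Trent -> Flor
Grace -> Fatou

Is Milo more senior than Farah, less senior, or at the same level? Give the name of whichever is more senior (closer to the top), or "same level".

Milo is 4 levels below Uchenna; Farah is 2. Farah is higher.

Farah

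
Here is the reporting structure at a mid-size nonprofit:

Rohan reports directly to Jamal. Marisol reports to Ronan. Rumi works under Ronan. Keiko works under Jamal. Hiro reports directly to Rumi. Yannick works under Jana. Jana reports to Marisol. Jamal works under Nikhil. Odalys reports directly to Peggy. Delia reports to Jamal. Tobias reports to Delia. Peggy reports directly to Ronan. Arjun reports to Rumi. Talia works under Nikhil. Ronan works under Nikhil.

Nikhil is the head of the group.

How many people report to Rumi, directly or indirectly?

2

Rumi directly manages Hiro, Arjun. Hiro has no reports. Arjun has no reports. So Rumi's organization is 2 direct reports plus everyone under them: 1 + 1 = 2.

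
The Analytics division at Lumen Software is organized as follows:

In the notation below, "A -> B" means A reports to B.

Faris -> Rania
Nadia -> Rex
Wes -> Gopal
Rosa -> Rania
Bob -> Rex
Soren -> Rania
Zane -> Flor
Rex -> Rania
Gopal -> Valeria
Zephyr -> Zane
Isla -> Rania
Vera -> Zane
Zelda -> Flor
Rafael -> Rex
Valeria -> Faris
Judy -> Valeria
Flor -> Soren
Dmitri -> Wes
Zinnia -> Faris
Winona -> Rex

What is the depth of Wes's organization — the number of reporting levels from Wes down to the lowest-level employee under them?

The longest chain under Wes runs Wes → Dmitri, which is 1 level below Wes.

1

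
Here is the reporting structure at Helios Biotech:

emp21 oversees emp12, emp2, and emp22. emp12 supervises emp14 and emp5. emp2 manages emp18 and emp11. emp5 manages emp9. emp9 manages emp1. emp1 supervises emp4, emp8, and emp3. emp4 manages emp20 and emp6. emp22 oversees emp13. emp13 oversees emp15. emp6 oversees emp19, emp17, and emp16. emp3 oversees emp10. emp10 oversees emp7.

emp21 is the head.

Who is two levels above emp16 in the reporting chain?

emp4

emp16 reports to emp6, and emp6 reports to emp4. So emp16's skip-level manager is emp4.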